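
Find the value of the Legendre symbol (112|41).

-1

Euler's criterion: (112/41) ≡ 30^20 (mod 41).
30^2 ≡ 39 (mod 41)
30^4 ≡ 4 (mod 41)
30^8 ≡ 16 (mod 41)
30^16 ≡ 10 (mod 41)
30^20 = 30^(16+4) ≡ 40 (mod 41).
Result is 40 ≡ −1, so (112/41) = −1.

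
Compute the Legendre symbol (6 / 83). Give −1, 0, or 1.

Euler's criterion: (6/83) ≡ 6^41 (mod 83).
6^2 ≡ 36 (mod 83)
6^4 ≡ 51 (mod 83)
6^8 ≡ 28 (mod 83)
6^16 ≡ 37 (mod 83)
6^32 ≡ 41 (mod 83)
6^41 = 6^(32+8+1) ≡ 82 (mod 83).
Result is 82 ≡ −1, so (6/83) = −1.

-1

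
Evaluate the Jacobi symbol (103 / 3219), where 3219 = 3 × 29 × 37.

-1

Reciprocity: 103 ≡ 3 and 3219 ≡ 3 (mod 4), so (103/3219) = −(3219/103).
Reduce top mod 103: now compute (26/103).
Pull out 2: since 103 ≡ 7 (mod 8), (2/103) = +1.
Reciprocity: 13 ≡ 1 and 103 ≡ 3 (mod 4), so (13/103) = +(103/13).
Reduce top mod 13: now compute (12/13).
Pull out 2^2: since 13 ≡ 5 (mod 8), (2/13) = -1, so (2/13)^2 = +1.
Reciprocity: 3 ≡ 3 and 13 ≡ 1 (mod 4), so (3/13) = +(13/3).
Reduce top mod 3: now compute (1/3).
Reached (1/3) = 1. Collecting the sign flips along the way, the symbol is -1.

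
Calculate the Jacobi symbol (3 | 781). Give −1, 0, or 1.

Reciprocity: 3 ≡ 3 and 781 ≡ 1 (mod 4), so (3/781) = +(781/3).
Reduce top mod 3: now compute (1/3).
Reached (1/3) = 1. Collecting the sign flips along the way, the symbol is +1.

1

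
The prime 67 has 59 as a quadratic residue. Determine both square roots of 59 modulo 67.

27, 40

Since 67 ≡ 3 (mod 4), a square root of 59 is 59^((67+1)/4) = 59^17 mod 67.
Repeated squaring: 59^2≡64, 59^4≡9, 59^8≡14, 59^16≡62 (mod 67).
59^17 = 59^(16+1) ≡ 40 (mod 67).
Check: 40² = 1600 ≡ 59 (mod 67). The two roots are 27 and 40.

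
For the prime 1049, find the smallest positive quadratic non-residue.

(2/1049) = +1, so 2 is a residue.
(3/1049) = −1, so 3 is the smallest positive non-residue mod 1049.

3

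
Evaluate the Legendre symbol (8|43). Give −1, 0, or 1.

-1

Pull out 2^3: since 43 ≡ 3 (mod 8), (2/43) = -1, so (2/43)^3 = -1.
Reached (1/43) = 1. Collecting the sign flips along the way, the symbol is -1.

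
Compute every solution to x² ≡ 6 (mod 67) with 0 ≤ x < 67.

Since 67 ≡ 3 (mod 4), a square root of 6 is 6^((67+1)/4) = 6^17 mod 67.
Repeated squaring: 6^2≡36, 6^4≡23, 6^8≡60, 6^16≡49 (mod 67).
6^17 = 6^(16+1) ≡ 26 (mod 67).
Check: 26² = 676 ≡ 6 (mod 67). The two roots are 26 and 41.

26, 41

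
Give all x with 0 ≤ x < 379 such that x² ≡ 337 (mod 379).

126, 253

Since 379 ≡ 3 (mod 4), a square root of 337 is 337^((379+1)/4) = 337^95 mod 379.
Repeated squaring: 337^2≡248, 337^4≡106, 337^8≡245, 337^16≡143, 337^32≡362, 337^64≡289 (mod 379).
337^95 = 337^(64+16+8+4+2+1) ≡ 126 (mod 379).
Check: 126² = 15876 ≡ 337 (mod 379). The two roots are 126 and 253.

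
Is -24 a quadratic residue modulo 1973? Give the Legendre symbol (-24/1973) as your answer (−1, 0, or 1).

First reduce: -24 ≡ 1949 (mod 1973).
Reciprocity: 1949 ≡ 1 and 1973 ≡ 1 (mod 4), so (1949/1973) = +(1973/1949).
Reduce top mod 1949: now compute (24/1949).
Pull out 2^3: since 1949 ≡ 5 (mod 8), (2/1949) = -1, so (2/1949)^3 = -1.
Reciprocity: 3 ≡ 3 and 1949 ≡ 1 (mod 4), so (3/1949) = +(1949/3).
Reduce top mod 3: now compute (2/3).
Pull out 2: since 3 ≡ 3 (mod 8), (2/3) = -1.
Reached (1/3) = 1. Collecting the sign flips along the way, the symbol is +1.

1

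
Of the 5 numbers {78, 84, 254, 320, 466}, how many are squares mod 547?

(78/547) = +1 → QR.
(84/547) = +1 → QR.
(254/547) = -1 → non-residue.
(320/547) = -1 → non-residue.
(466/547) = -1 → non-residue.
Total quadratic residues among the 5: 2.

2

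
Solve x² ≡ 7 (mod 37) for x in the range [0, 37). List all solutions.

9, 28

37 ≡ 1 (mod 4), so we find a root by search.
Trying successive values, 9² = 81 ≡ 7 (mod 37). The other root is 37 − 9 = 28.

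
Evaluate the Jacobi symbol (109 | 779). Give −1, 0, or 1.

Reciprocity: 109 ≡ 1 and 779 ≡ 3 (mod 4), so (109/779) = +(779/109).
Reduce top mod 109: now compute (16/109).
Pull out 2^4: since 109 ≡ 5 (mod 8), (2/109) = -1, so (2/109)^4 = +1.
Reached (1/109) = 1. Collecting the sign flips along the way, the symbol is +1.

1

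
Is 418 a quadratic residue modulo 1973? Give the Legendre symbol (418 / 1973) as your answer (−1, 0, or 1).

Pull out 2: since 1973 ≡ 5 (mod 8), (2/1973) = -1.
Reciprocity: 209 ≡ 1 and 1973 ≡ 1 (mod 4), so (209/1973) = +(1973/209).
Reduce top mod 209: now compute (92/209).
Pull out 2^2: since 209 ≡ 1 (mod 8), (2/209) = +1, so (2/209)^2 = +1.
Reciprocity: 23 ≡ 3 and 209 ≡ 1 (mod 4), so (23/209) = +(209/23).
Reduce top mod 23: now compute (2/23).
Pull out 2: since 23 ≡ 7 (mod 8), (2/23) = +1.
Reached (1/23) = 1. Collecting the sign flips along the way, the symbol is -1.

-1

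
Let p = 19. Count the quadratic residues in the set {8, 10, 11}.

1

(8/19) = -1 → non-residue.
(10/19) = -1 → non-residue.
(11/19) = +1 → QR.
Total quadratic residues among the 3: 1.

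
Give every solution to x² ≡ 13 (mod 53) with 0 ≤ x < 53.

53 ≡ 1 (mod 4), so we find a root by search.
Trying successive values, 15² = 225 ≡ 13 (mod 53). The other root is 53 − 15 = 38.

15, 38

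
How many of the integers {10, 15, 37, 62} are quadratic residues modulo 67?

(10/67) = +1 → QR.
(15/67) = +1 → QR.
(37/67) = +1 → QR.
(62/67) = +1 → QR.
Total quadratic residues among the 4: 4.

4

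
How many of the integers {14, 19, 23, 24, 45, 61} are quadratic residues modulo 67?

(14/67) = +1 → QR.
(19/67) = +1 → QR.
(23/67) = +1 → QR.
(24/67) = +1 → QR.
(45/67) = -1 → non-residue.
(61/67) = -1 → non-residue.
Total quadratic residues among the 6: 4.

4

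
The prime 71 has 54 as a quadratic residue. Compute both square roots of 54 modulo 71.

14, 57

Since 71 ≡ 3 (mod 4), a square root of 54 is 54^((71+1)/4) = 54^18 mod 71.
Repeated squaring: 54^2≡5, 54^4≡25, 54^8≡57, 54^16≡54 (mod 71).
54^18 = 54^(16+2) ≡ 57 (mod 71).
Check: 57² = 3249 ≡ 54 (mod 71). The two roots are 14 and 57.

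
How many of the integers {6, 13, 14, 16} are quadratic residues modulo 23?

(6/23) = +1 → QR.
(13/23) = +1 → QR.
(14/23) = -1 → non-residue.
(16/23) = +1 → QR.
Total quadratic residues among the 4: 3.

3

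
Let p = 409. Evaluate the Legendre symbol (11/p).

-1

Euler's criterion: (11/409) ≡ 11^204 (mod 409).
11^2 ≡ 121 (mod 409)
11^4 ≡ 326 (mod 409)
11^8 ≡ 345 (mod 409)
11^16 ≡ 6 (mod 409)
11^32 ≡ 36 (mod 409)
11^64 ≡ 69 (mod 409)
11^128 ≡ 262 (mod 409)
11^204 = 11^(128+64+8+4) ≡ 408 (mod 409).
Result is 408 ≡ −1, so (11/409) = −1.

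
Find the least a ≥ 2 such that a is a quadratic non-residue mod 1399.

(2/1399) = +1, so 2 is a residue.
(3/1399) = −1, so 3 is the smallest positive non-residue mod 1399.

3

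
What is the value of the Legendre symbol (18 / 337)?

1

Euler's criterion: (18/337) ≡ 18^168 (mod 337).
18^2 ≡ 324 (mod 337)
18^4 ≡ 169 (mod 337)
18^8 ≡ 253 (mod 337)
18^16 ≡ 316 (mod 337)
18^32 ≡ 104 (mod 337)
18^64 ≡ 32 (mod 337)
18^128 ≡ 13 (mod 337)
18^168 = 18^(128+32+8) ≡ 1 (mod 337).
Result is 1, so (18/337) = 1.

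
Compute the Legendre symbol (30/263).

-1

Pull out 2: since 263 ≡ 7 (mod 8), (2/263) = +1.
Reciprocity: 15 ≡ 3 and 263 ≡ 3 (mod 4), so (15/263) = −(263/15).
Reduce top mod 15: now compute (8/15).
Pull out 2^3: since 15 ≡ 7 (mod 8), (2/15) = +1, so (2/15)^3 = +1.
Reached (1/15) = 1. Collecting the sign flips along the way, the symbol is -1.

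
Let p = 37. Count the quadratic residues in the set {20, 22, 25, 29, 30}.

2

(20/37) = -1 → non-residue.
(22/37) = -1 → non-residue.
(25/37) = +1 → QR.
(29/37) = -1 → non-residue.
(30/37) = +1 → QR.
Total quadratic residues among the 5: 2.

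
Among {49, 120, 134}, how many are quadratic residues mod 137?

(49/137) = +1 → QR.
(120/137) = +1 → QR.
(134/137) = -1 → non-residue.
Total quadratic residues among the 3: 2.

2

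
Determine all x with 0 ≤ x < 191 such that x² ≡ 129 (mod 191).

79, 112

Since 191 ≡ 3 (mod 4), a square root of 129 is 129^((191+1)/4) = 129^48 mod 191.
Repeated squaring: 129^2≡24, 129^4≡3, 129^8≡9, 129^16≡81, 129^32≡67 (mod 191).
129^48 = 129^(32+16) ≡ 79 (mod 191).
Check: 79² = 6241 ≡ 129 (mod 191). The two roots are 79 and 112.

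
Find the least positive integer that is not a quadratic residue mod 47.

5

(2/47) = +1, so 2 is a residue.
(3/47) = +1, so 3 is a residue.
(4/47) = +1, so 4 is a residue.
(5/47) = −1, so 5 is the smallest positive non-residue mod 47.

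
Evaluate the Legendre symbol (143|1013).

Reciprocity: 143 ≡ 3 and 1013 ≡ 1 (mod 4), so (143/1013) = +(1013/143).
Reduce top mod 143: now compute (12/143).
Pull out 2^2: since 143 ≡ 7 (mod 8), (2/143) = +1, so (2/143)^2 = +1.
Reciprocity: 3 ≡ 3 and 143 ≡ 3 (mod 4), so (3/143) = −(143/3).
Reduce top mod 3: now compute (2/3).
Pull out 2: since 3 ≡ 3 (mod 8), (2/3) = -1.
Reached (1/3) = 1. Collecting the sign flips along the way, the symbol is +1.

1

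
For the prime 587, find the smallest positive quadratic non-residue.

(2/587) = −1, so 2 is the smallest positive non-residue mod 587.

2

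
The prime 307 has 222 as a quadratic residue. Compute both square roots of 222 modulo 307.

Since 307 ≡ 3 (mod 4), a square root of 222 is 222^((307+1)/4) = 222^77 mod 307.
Repeated squaring: 222^2≡164, 222^4≡187, 222^8≡278, 222^16≡227, 222^32≡260, 222^64≡60 (mod 307).
222^77 = 222^(64+8+4+1) ≡ 284 (mod 307).
Check: 284² = 80656 ≡ 222 (mod 307). The two roots are 23 and 284.

23, 284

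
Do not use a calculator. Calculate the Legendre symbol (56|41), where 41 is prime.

First reduce: 56 ≡ 15 (mod 41).
Reciprocity: 15 ≡ 3 and 41 ≡ 1 (mod 4), so (15/41) = +(41/15).
Reduce top mod 15: now compute (11/15).
Reciprocity: 11 ≡ 3 and 15 ≡ 3 (mod 4), so (11/15) = −(15/11).
Reduce top mod 11: now compute (4/11).
Pull out 2^2: since 11 ≡ 3 (mod 8), (2/11) = -1, so (2/11)^2 = +1.
Reached (1/11) = 1. Collecting the sign flips along the way, the symbol is -1.

-1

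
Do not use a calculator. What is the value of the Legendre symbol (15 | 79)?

-1

Euler's criterion: (15/79) ≡ 15^39 (mod 79).
15^2 ≡ 67 (mod 79)
15^4 ≡ 65 (mod 79)
15^8 ≡ 38 (mod 79)
15^16 ≡ 22 (mod 79)
15^32 ≡ 10 (mod 79)
15^39 = 15^(32+4+2+1) ≡ 78 (mod 79).
Result is 78 ≡ −1, so (15/79) = −1.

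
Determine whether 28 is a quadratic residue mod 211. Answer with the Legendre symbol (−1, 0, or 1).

Pull out 2^2: since 211 ≡ 3 (mod 8), (2/211) = -1, so (2/211)^2 = +1.
Reciprocity: 7 ≡ 3 and 211 ≡ 3 (mod 4), so (7/211) = −(211/7).
Reduce top mod 7: now compute (1/7).
Reached (1/7) = 1. Collecting the sign flips along the way, the symbol is -1.

-1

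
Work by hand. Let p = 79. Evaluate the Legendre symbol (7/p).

Euler's criterion: (7/79) ≡ 7^39 (mod 79).
7^2 ≡ 49 (mod 79)
7^4 ≡ 31 (mod 79)
7^8 ≡ 13 (mod 79)
7^16 ≡ 11 (mod 79)
7^32 ≡ 42 (mod 79)
7^39 = 7^(32+4+2+1) ≡ 78 (mod 79).
Result is 78 ≡ −1, so (7/79) = −1.

-1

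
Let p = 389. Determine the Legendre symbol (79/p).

Reciprocity: 79 ≡ 3 and 389 ≡ 1 (mod 4), so (79/389) = +(389/79).
Reduce top mod 79: now compute (73/79).
Reciprocity: 73 ≡ 1 and 79 ≡ 3 (mod 4), so (73/79) = +(79/73).
Reduce top mod 73: now compute (6/73).
Pull out 2: since 73 ≡ 1 (mod 8), (2/73) = +1.
Reciprocity: 3 ≡ 3 and 73 ≡ 1 (mod 4), so (3/73) = +(73/3).
Reduce top mod 3: now compute (1/3).
Reached (1/3) = 1. Collecting the sign flips along the way, the symbol is +1.

1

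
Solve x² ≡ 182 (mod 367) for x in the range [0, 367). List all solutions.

174, 193

Since 367 ≡ 3 (mod 4), a square root of 182 is 182^((367+1)/4) = 182^92 mod 367.
Repeated squaring: 182^2≡94, 182^4≡28, 182^8≡50, 182^16≡298, 182^32≡357, 182^64≡100 (mod 367).
182^92 = 182^(64+16+8+4) ≡ 174 (mod 367).
Check: 174² = 30276 ≡ 182 (mod 367). The two roots are 174 and 193.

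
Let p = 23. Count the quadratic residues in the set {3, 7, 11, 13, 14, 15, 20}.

(3/23) = +1 → QR.
(7/23) = -1 → non-residue.
(11/23) = -1 → non-residue.
(13/23) = +1 → QR.
(14/23) = -1 → non-residue.
(15/23) = -1 → non-residue.
(20/23) = -1 → non-residue.
Total quadratic residues among the 7: 2.

2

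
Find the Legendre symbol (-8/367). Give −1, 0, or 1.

-1

First reduce: -8 ≡ 359 (mod 367).
Reciprocity: 359 ≡ 3 and 367 ≡ 3 (mod 4), so (359/367) = −(367/359).
Reduce top mod 359: now compute (8/359).
Pull out 2^3: since 359 ≡ 7 (mod 8), (2/359) = +1, so (2/359)^3 = +1.
Reached (1/359) = 1. Collecting the sign flips along the way, the symbol is -1.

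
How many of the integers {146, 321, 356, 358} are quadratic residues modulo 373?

(146/373) = -1 → non-residue.
(321/373) = +1 → QR.
(356/373) = +1 → QR.
(358/373) = -1 → non-residue.
Total quadratic residues among the 4: 2.

2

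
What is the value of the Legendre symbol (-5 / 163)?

1

Euler's criterion: (-5/163) ≡ 158^81 (mod 163).
158^2 ≡ 25 (mod 163)
158^4 ≡ 136 (mod 163)
158^8 ≡ 77 (mod 163)
158^16 ≡ 61 (mod 163)
158^32 ≡ 135 (mod 163)
158^64 ≡ 132 (mod 163)
158^81 = 158^(64+16+1) ≡ 1 (mod 163).
Result is 1, so (-5/163) = 1.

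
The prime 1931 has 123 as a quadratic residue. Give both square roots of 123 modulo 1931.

Since 1931 ≡ 3 (mod 4), a square root of 123 is 123^((1931+1)/4) = 123^483 mod 1931.
Repeated squaring: 123^2≡1612, 123^4≡1349, 123^8≡799, 123^16≡1171, 123^32≡231, 123^64≡1224, 123^128≡1651, 123^256≡1160 (mod 1931).
123^483 = 123^(256+128+64+32+2+1) ≡ 285 (mod 1931).
Check: 285² = 81225 ≡ 123 (mod 1931). The two roots are 285 and 1646.

285, 1646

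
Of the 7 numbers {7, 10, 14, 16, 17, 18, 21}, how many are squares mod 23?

(7/23) = -1 → non-residue.
(10/23) = -1 → non-residue.
(14/23) = -1 → non-residue.
(16/23) = +1 → QR.
(17/23) = -1 → non-residue.
(18/23) = +1 → QR.
(21/23) = -1 → non-residue.
Total quadratic residues among the 7: 2.

2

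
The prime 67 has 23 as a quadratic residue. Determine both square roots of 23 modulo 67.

31, 36

Since 67 ≡ 3 (mod 4), a square root of 23 is 23^((67+1)/4) = 23^17 mod 67.
Repeated squaring: 23^2≡60, 23^4≡49, 23^8≡56, 23^16≡54 (mod 67).
23^17 = 23^(16+1) ≡ 36 (mod 67).
Check: 36² = 1296 ≡ 23 (mod 67). The two roots are 31 and 36.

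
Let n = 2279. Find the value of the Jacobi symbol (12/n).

Pull out 2^2: since 2279 ≡ 7 (mod 8), (2/2279) = +1, so (2/2279)^2 = +1.
Reciprocity: 3 ≡ 3 and 2279 ≡ 3 (mod 4), so (3/2279) = −(2279/3).
Reduce top mod 3: now compute (2/3).
Pull out 2: since 3 ≡ 3 (mod 8), (2/3) = -1.
Reached (1/3) = 1. Collecting the sign flips along the way, the symbol is +1.

1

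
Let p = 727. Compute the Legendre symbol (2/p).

1

Euler's criterion: (2/727) ≡ 2^363 (mod 727).
2^2 ≡ 4 (mod 727)
2^4 ≡ 16 (mod 727)
2^8 ≡ 256 (mod 727)
2^16 ≡ 106 (mod 727)
2^32 ≡ 331 (mod 727)
2^64 ≡ 511 (mod 727)
2^128 ≡ 128 (mod 727)
2^256 ≡ 390 (mod 727)
2^363 = 2^(256+64+32+8+2+1) ≡ 1 (mod 727).
Result is 1, so (2/727) = 1.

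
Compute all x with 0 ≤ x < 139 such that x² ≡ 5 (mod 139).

12, 127

Since 139 ≡ 3 (mod 4), a square root of 5 is 5^((139+1)/4) = 5^35 mod 139.
Repeated squaring: 5^2≡25, 5^4≡69, 5^8≡35, 5^16≡113, 5^32≡120 (mod 139).
5^35 = 5^(32+2+1) ≡ 127 (mod 139).
Check: 127² = 16129 ≡ 5 (mod 139). The two roots are 12 and 127.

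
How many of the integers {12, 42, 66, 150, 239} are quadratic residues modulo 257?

2

(12/257) = -1 → non-residue.
(42/257) = +1 → QR.
(66/257) = -1 → non-residue.
(150/257) = -1 → non-residue.
(239/257) = +1 → QR.
Total quadratic residues among the 5: 2.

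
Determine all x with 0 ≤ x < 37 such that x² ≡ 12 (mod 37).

7, 30

37 ≡ 1 (mod 4), so we find a root by search.
Trying successive values, 7² = 49 ≡ 12 (mod 37). The other root is 37 − 7 = 30.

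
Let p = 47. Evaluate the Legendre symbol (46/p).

Pull out 2: since 47 ≡ 7 (mod 8), (2/47) = +1.
Reciprocity: 23 ≡ 3 and 47 ≡ 3 (mod 4), so (23/47) = −(47/23).
Reduce top mod 23: now compute (1/23).
Reached (1/23) = 1. Collecting the sign flips along the way, the symbol is -1.

-1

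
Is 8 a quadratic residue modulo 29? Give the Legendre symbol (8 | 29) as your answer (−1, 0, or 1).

Pull out 2^3: since 29 ≡ 5 (mod 8), (2/29) = -1, so (2/29)^3 = -1.
Reached (1/29) = 1. Collecting the sign flips along the way, the symbol is -1.

-1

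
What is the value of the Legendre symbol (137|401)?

-1

Reciprocity: 137 ≡ 1 and 401 ≡ 1 (mod 4), so (137/401) = +(401/137).
Reduce top mod 137: now compute (127/137).
Reciprocity: 127 ≡ 3 and 137 ≡ 1 (mod 4), so (127/137) = +(137/127).
Reduce top mod 127: now compute (10/127).
Pull out 2: since 127 ≡ 7 (mod 8), (2/127) = +1.
Reciprocity: 5 ≡ 1 and 127 ≡ 3 (mod 4), so (5/127) = +(127/5).
Reduce top mod 5: now compute (2/5).
Pull out 2: since 5 ≡ 5 (mod 8), (2/5) = -1.
Reached (1/5) = 1. Collecting the sign flips along the way, the symbol is -1.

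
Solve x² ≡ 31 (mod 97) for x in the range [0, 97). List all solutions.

97 ≡ 1 (mod 4), so we find a root by search.
Trying successive values, 15² = 225 ≡ 31 (mod 97). The other root is 97 − 15 = 82.

15, 82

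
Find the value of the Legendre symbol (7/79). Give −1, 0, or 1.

-1

Reciprocity: 7 ≡ 3 and 79 ≡ 3 (mod 4), so (7/79) = −(79/7).
Reduce top mod 7: now compute (2/7).
Pull out 2: since 7 ≡ 7 (mod 8), (2/7) = +1.
Reached (1/7) = 1. Collecting the sign flips along the way, the symbol is -1.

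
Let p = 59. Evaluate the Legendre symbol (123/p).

Euler's criterion: (123/59) ≡ 5^29 (mod 59).
5^2 ≡ 25 (mod 59)
5^4 ≡ 35 (mod 59)
5^8 ≡ 45 (mod 59)
5^16 ≡ 19 (mod 59)
5^29 = 5^(16+8+4+1) ≡ 1 (mod 59).
Result is 1, so (123/59) = 1.

1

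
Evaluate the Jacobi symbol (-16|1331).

First reduce: -16 ≡ 1315 (mod 1331).
Reciprocity: 1315 ≡ 3 and 1331 ≡ 3 (mod 4), so (1315/1331) = −(1331/1315).
Reduce top mod 1315: now compute (16/1315).
Pull out 2^4: since 1315 ≡ 3 (mod 8), (2/1315) = -1, so (2/1315)^4 = +1.
Reached (1/1315) = 1. Collecting the sign flips along the way, the symbol is -1.

-1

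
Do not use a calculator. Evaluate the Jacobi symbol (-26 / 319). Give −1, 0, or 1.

First reduce: -26 ≡ 293 (mod 319).
Reciprocity: 293 ≡ 1 and 319 ≡ 3 (mod 4), so (293/319) = +(319/293).
Reduce top mod 293: now compute (26/293).
Pull out 2: since 293 ≡ 5 (mod 8), (2/293) = -1.
Reciprocity: 13 ≡ 1 and 293 ≡ 1 (mod 4), so (13/293) = +(293/13).
Reduce top mod 13: now compute (7/13).
Reciprocity: 7 ≡ 3 and 13 ≡ 1 (mod 4), so (7/13) = +(13/7).
Reduce top mod 7: now compute (6/7).
Pull out 2: since 7 ≡ 7 (mod 8), (2/7) = +1.
Reciprocity: 3 ≡ 3 and 7 ≡ 3 (mod 4), so (3/7) = −(7/3).
Reduce top mod 3: now compute (1/3).
Reached (1/3) = 1. Collecting the sign flips along the way, the symbol is +1.

1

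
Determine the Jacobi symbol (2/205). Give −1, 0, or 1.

Pull out 2: since 205 ≡ 5 (mod 8), (2/205) = -1.
Reached (1/205) = 1. Collecting the sign flips along the way, the symbol is -1.

-1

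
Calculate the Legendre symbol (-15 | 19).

1

Euler's criterion: (-15/19) ≡ 4^9 (mod 19).
4^2 ≡ 16 (mod 19)
4^4 ≡ 9 (mod 19)
4^8 ≡ 5 (mod 19)
4^9 = 4^(8+1) ≡ 1 (mod 19).
Result is 1, so (-15/19) = 1.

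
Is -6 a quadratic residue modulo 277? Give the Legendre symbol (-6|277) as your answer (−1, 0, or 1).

-1

First reduce: -6 ≡ 271 (mod 277).
Reciprocity: 271 ≡ 3 and 277 ≡ 1 (mod 4), so (271/277) = +(277/271).
Reduce top mod 271: now compute (6/271).
Pull out 2: since 271 ≡ 7 (mod 8), (2/271) = +1.
Reciprocity: 3 ≡ 3 and 271 ≡ 3 (mod 4), so (3/271) = −(271/3).
Reduce top mod 3: now compute (1/3).
Reached (1/3) = 1. Collecting the sign flips along the way, the symbol is -1.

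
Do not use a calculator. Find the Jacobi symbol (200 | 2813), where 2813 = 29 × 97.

-1

Pull out 2^3: since 2813 ≡ 5 (mod 8), (2/2813) = -1, so (2/2813)^3 = -1.
Reciprocity: 25 ≡ 1 and 2813 ≡ 1 (mod 4), so (25/2813) = +(2813/25).
Reduce top mod 25: now compute (13/25).
Reciprocity: 13 ≡ 1 and 25 ≡ 1 (mod 4), so (13/25) = +(25/13).
Reduce top mod 13: now compute (12/13).
Pull out 2^2: since 13 ≡ 5 (mod 8), (2/13) = -1, so (2/13)^2 = +1.
Reciprocity: 3 ≡ 3 and 13 ≡ 1 (mod 4), so (3/13) = +(13/3).
Reduce top mod 3: now compute (1/3).
Reached (1/3) = 1. Collecting the sign flips along the way, the symbol is -1.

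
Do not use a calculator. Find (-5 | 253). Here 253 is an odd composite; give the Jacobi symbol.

First reduce: -5 ≡ 248 (mod 253).
Pull out 2^3: since 253 ≡ 5 (mod 8), (2/253) = -1, so (2/253)^3 = -1.
Reciprocity: 31 ≡ 3 and 253 ≡ 1 (mod 4), so (31/253) = +(253/31).
Reduce top mod 31: now compute (5/31).
Reciprocity: 5 ≡ 1 and 31 ≡ 3 (mod 4), so (5/31) = +(31/5).
Reduce top mod 5: now compute (1/5).
Reached (1/5) = 1. Collecting the sign flips along the way, the symbol is -1.

-1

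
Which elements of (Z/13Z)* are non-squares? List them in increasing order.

Square k = 1,…,6 (k and 13−k give the same square):
1²=1, 2²=4, 3²=9, 4²≡3, 5²≡12, 6²≡10 (mod 13).
The residues are {1, 3, 4, 9, 10, 12}; the non-residues are the remaining 6 nonzero classes.

2,5,6,7,8,11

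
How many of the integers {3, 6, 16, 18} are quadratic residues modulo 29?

2

(3/29) = -1 → non-residue.
(6/29) = +1 → QR.
(16/29) = +1 → QR.
(18/29) = -1 → non-residue.
Total quadratic residues among the 4: 2.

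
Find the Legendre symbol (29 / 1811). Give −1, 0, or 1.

1

Reciprocity: 29 ≡ 1 and 1811 ≡ 3 (mod 4), so (29/1811) = +(1811/29).
Reduce top mod 29: now compute (13/29).
Reciprocity: 13 ≡ 1 and 29 ≡ 1 (mod 4), so (13/29) = +(29/13).
Reduce top mod 13: now compute (3/13).
Reciprocity: 3 ≡ 3 and 13 ≡ 1 (mod 4), so (3/13) = +(13/3).
Reduce top mod 3: now compute (1/3).
Reached (1/3) = 1. Collecting the sign flips along the way, the symbol is +1.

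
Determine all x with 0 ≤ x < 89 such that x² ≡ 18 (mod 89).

89 ≡ 1 (mod 4), so we find a root by search.
Trying successive values, 14² = 196 ≡ 18 (mod 89). The other root is 89 − 14 = 75.

14, 75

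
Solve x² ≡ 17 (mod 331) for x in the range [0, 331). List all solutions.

103, 228

Since 331 ≡ 3 (mod 4), a square root of 17 is 17^((331+1)/4) = 17^83 mod 331.
Repeated squaring: 17^2≡289, 17^4≡109, 17^8≡296, 17^16≡232, 17^32≡202, 17^64≡91 (mod 331).
17^83 = 17^(64+16+2+1) ≡ 103 (mod 331).
Check: 103² = 10609 ≡ 17 (mod 331). The two roots are 103 and 228.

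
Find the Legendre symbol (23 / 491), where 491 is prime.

-1

Reciprocity: 23 ≡ 3 and 491 ≡ 3 (mod 4), so (23/491) = −(491/23).
Reduce top mod 23: now compute (8/23).
Pull out 2^3: since 23 ≡ 7 (mod 8), (2/23) = +1, so (2/23)^3 = +1.
Reached (1/23) = 1. Collecting the sign flips along the way, the symbol is -1.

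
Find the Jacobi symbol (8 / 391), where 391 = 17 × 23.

1

Pull out 2^3: since 391 ≡ 7 (mod 8), (2/391) = +1, so (2/391)^3 = +1.
Reached (1/391) = 1. Collecting the sign flips along the way, the symbol is +1.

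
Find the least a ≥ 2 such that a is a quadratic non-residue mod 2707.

(2/2707) = −1, so 2 is the smallest positive non-residue mod 2707.

2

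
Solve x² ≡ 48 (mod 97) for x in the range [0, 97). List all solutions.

97 ≡ 1 (mod 4), so we find a root by search.
Trying successive values, 40² = 1600 ≡ 48 (mod 97). The other root is 97 − 40 = 57.

40, 57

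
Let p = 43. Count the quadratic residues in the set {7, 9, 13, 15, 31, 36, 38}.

(7/43) = -1 → non-residue.
(9/43) = +1 → QR.
(13/43) = +1 → QR.
(15/43) = +1 → QR.
(31/43) = +1 → QR.
(36/43) = +1 → QR.
(38/43) = +1 → QR.
Total quadratic residues among the 7: 6.

6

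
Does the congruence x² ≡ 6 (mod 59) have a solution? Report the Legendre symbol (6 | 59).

-1

Euler's criterion: (6/59) ≡ 6^29 (mod 59).
6^2 ≡ 36 (mod 59)
6^4 ≡ 57 (mod 59)
6^8 ≡ 4 (mod 59)
6^16 ≡ 16 (mod 59)
6^29 = 6^(16+8+4+1) ≡ 58 (mod 59).
Result is 58 ≡ −1, so (6/59) = −1.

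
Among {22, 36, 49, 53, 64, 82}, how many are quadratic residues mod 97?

5

(22/97) = +1 → QR.
(36/97) = +1 → QR.
(49/97) = +1 → QR.
(53/97) = +1 → QR.
(64/97) = +1 → QR.
(82/97) = -1 → non-residue.
Total quadratic residues among the 6: 5.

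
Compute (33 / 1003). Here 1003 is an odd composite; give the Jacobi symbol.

-1

Reciprocity: 33 ≡ 1 and 1003 ≡ 3 (mod 4), so (33/1003) = +(1003/33).
Reduce top mod 33: now compute (13/33).
Reciprocity: 13 ≡ 1 and 33 ≡ 1 (mod 4), so (13/33) = +(33/13).
Reduce top mod 13: now compute (7/13).
Reciprocity: 7 ≡ 3 and 13 ≡ 1 (mod 4), so (7/13) = +(13/7).
Reduce top mod 7: now compute (6/7).
Pull out 2: since 7 ≡ 7 (mod 8), (2/7) = +1.
Reciprocity: 3 ≡ 3 and 7 ≡ 3 (mod 4), so (3/7) = −(7/3).
Reduce top mod 3: now compute (1/3).
Reached (1/3) = 1. Collecting the sign flips along the way, the symbol is -1.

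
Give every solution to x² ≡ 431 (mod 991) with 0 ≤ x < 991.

Since 991 ≡ 3 (mod 4), a square root of 431 is 431^((991+1)/4) = 431^248 mod 991.
Repeated squaring: 431^2≡444, 431^4≡918, 431^8≡374, 431^16≡145, 431^32≡214, 431^64≡210, 431^128≡496 (mod 991).
431^248 = 431^(128+64+32+16+8) ≡ 626 (mod 991).
Check: 626² = 391876 ≡ 431 (mod 991). The two roots are 365 and 626.

365, 626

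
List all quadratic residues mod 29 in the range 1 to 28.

Square k = 1,…,14 (k and 29−k give the same square):
1²=1, 2²=4, 3²=9, 4²=16, 5²=25, 6²≡7, 7²≡20, 8²≡6, 9²≡23, 10²≡13, 11²≡5, 12²≡28, 13²≡24, 14²≡22 (mod 29).
So the quadratic residues mod 29 are {1, 4, 5, 6, 7, 9, 13, 16, 20, 22, 23, 24, 25, 28}.

1, 4, 5, 6, 7, 9, 13, 16, 20, 22, 23, 24, 25, 28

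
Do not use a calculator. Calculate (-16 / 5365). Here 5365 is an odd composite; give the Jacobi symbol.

First reduce: -16 ≡ 5349 (mod 5365).
Reciprocity: 5349 ≡ 1 and 5365 ≡ 1 (mod 4), so (5349/5365) = +(5365/5349).
Reduce top mod 5349: now compute (16/5349).
Pull out 2^4: since 5349 ≡ 5 (mod 8), (2/5349) = -1, so (2/5349)^4 = +1.
Reached (1/5349) = 1. Collecting the sign flips along the way, the symbol is +1.

1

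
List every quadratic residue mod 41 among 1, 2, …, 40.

Square k = 1,…,20 (k and 41−k give the same square):
1²=1, 2²=4, 3²=9, 4²=16, 5²=25, 6²=36, 7²≡8, 8²≡23, 9²≡40, 10²≡18, 11²≡39, 12²≡21, 13²≡5, 14²≡32, 15²≡20, 16²≡10, 17²≡2, 18²≡37, 19²≡33, 20²≡31 (mod 41).
So the quadratic residues mod 41 are {1, 2, 4, 5, 8, 9, 10, 16, 18, 20, 21, 23, 25, 31, 32, 33, 36, 37, 39, 40}.

1,2,4,5,8,9,10,16,18,20,21,23,25,31,32,33,36,37,39,40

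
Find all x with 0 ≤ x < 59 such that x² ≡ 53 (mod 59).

17, 42

Since 59 ≡ 3 (mod 4), a square root of 53 is 53^((59+1)/4) = 53^15 mod 59.
Repeated squaring: 53^2≡36, 53^4≡57, 53^8≡4 (mod 59).
53^15 = 53^(8+4+2+1) ≡ 17 (mod 59).
Check: 17² = 289 ≡ 53 (mod 59). The two roots are 17 and 42.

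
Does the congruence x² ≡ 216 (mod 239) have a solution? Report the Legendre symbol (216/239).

Euler's criterion: (216/239) ≡ 216^119 (mod 239).
216^2 ≡ 51 (mod 239)
216^4 ≡ 211 (mod 239)
216^8 ≡ 67 (mod 239)
216^16 ≡ 187 (mod 239)
216^32 ≡ 75 (mod 239)
216^64 ≡ 128 (mod 239)
216^119 = 216^(64+32+16+4+2+1) ≡ 1 (mod 239).
Result is 1, so (216/239) = 1.

1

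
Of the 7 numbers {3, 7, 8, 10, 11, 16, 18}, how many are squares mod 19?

3

(3/19) = -1 → non-residue.
(7/19) = +1 → QR.
(8/19) = -1 → non-residue.
(10/19) = -1 → non-residue.
(11/19) = +1 → QR.
(16/19) = +1 → QR.
(18/19) = -1 → non-residue.
Total quadratic residues among the 7: 3.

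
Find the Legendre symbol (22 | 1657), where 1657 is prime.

-1

Pull out 2: since 1657 ≡ 1 (mod 8), (2/1657) = +1.
Reciprocity: 11 ≡ 3 and 1657 ≡ 1 (mod 4), so (11/1657) = +(1657/11).
Reduce top mod 11: now compute (7/11).
Reciprocity: 7 ≡ 3 and 11 ≡ 3 (mod 4), so (7/11) = −(11/7).
Reduce top mod 7: now compute (4/7).
Pull out 2^2: since 7 ≡ 7 (mod 8), (2/7) = +1, so (2/7)^2 = +1.
Reached (1/7) = 1. Collecting the sign flips along the way, the symbol is -1.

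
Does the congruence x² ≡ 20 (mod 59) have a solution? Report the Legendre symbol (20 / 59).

Pull out 2^2: since 59 ≡ 3 (mod 8), (2/59) = -1, so (2/59)^2 = +1.
Reciprocity: 5 ≡ 1 and 59 ≡ 3 (mod 4), so (5/59) = +(59/5).
Reduce top mod 5: now compute (4/5).
Pull out 2^2: since 5 ≡ 5 (mod 8), (2/5) = -1, so (2/5)^2 = +1.
Reached (1/5) = 1. Collecting the sign flips along the way, the symbol is +1.

1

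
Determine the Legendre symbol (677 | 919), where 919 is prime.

Euler's criterion: (677/919) ≡ 677^459 (mod 919).
677^2 ≡ 667 (mod 919)
677^4 ≡ 93 (mod 919)
677^8 ≡ 378 (mod 919)
677^16 ≡ 439 (mod 919)
677^32 ≡ 650 (mod 919)
677^64 ≡ 679 (mod 919)
677^128 ≡ 622 (mod 919)
677^256 ≡ 904 (mod 919)
677^459 = 677^(256+128+64+8+2+1) ≡ 918 (mod 919).
Result is 918 ≡ −1, so (677/919) = −1.

-1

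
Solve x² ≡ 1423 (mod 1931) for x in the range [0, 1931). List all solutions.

Since 1931 ≡ 3 (mod 4), a square root of 1423 is 1423^((1931+1)/4) = 1423^483 mod 1931.
Repeated squaring: 1423^2≡1241, 1423^4≡1074, 1423^8≡669, 1423^16≡1500, 1423^32≡385, 1423^64≡1469, 1423^128≡1034, 1423^256≡1313 (mod 1931).
1423^483 = 1423^(256+128+64+32+2+1) ≡ 525 (mod 1931).
Check: 525² = 275625 ≡ 1423 (mod 1931). The two roots are 525 and 1406.

525, 1406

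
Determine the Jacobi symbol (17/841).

Reciprocity: 17 ≡ 1 and 841 ≡ 1 (mod 4), so (17/841) = +(841/17).
Reduce top mod 17: now compute (8/17).
Pull out 2^3: since 17 ≡ 1 (mod 8), (2/17) = +1, so (2/17)^3 = +1.
Reached (1/17) = 1. Collecting the sign flips along the way, the symbol is +1.

1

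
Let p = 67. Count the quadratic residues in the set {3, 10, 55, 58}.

(3/67) = -1 → non-residue.
(10/67) = +1 → QR.
(55/67) = +1 → QR.
(58/67) = -1 → non-residue.
Total quadratic residues among the 4: 2.

2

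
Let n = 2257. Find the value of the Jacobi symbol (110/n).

1

Pull out 2: since 2257 ≡ 1 (mod 8), (2/2257) = +1.
Reciprocity: 55 ≡ 3 and 2257 ≡ 1 (mod 4), so (55/2257) = +(2257/55).
Reduce top mod 55: now compute (2/55).
Pull out 2: since 55 ≡ 7 (mod 8), (2/55) = +1.
Reached (1/55) = 1. Collecting the sign flips along the way, the symbol is +1.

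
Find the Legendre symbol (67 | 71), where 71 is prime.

-1

Euler's criterion: (67/71) ≡ 67^35 (mod 71).
67^2 ≡ 16 (mod 71)
67^4 ≡ 43 (mod 71)
67^8 ≡ 3 (mod 71)
67^16 ≡ 9 (mod 71)
67^32 ≡ 10 (mod 71)
67^35 = 67^(32+2+1) ≡ 70 (mod 71).
Result is 70 ≡ −1, so (67/71) = −1.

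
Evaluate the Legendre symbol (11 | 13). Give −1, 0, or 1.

Reciprocity: 11 ≡ 3 and 13 ≡ 1 (mod 4), so (11/13) = +(13/11).
Reduce top mod 11: now compute (2/11).
Pull out 2: since 11 ≡ 3 (mod 8), (2/11) = -1.
Reached (1/11) = 1. Collecting the sign flips along the way, the symbol is -1.

-1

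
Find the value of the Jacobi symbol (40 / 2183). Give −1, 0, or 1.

Pull out 2^3: since 2183 ≡ 7 (mod 8), (2/2183) = +1, so (2/2183)^3 = +1.
Reciprocity: 5 ≡ 1 and 2183 ≡ 3 (mod 4), so (5/2183) = +(2183/5).
Reduce top mod 5: now compute (3/5).
Reciprocity: 3 ≡ 3 and 5 ≡ 1 (mod 4), so (3/5) = +(5/3).
Reduce top mod 3: now compute (2/3).
Pull out 2: since 3 ≡ 3 (mod 8), (2/3) = -1.
Reached (1/3) = 1. Collecting the sign flips along the way, the symbol is -1.

-1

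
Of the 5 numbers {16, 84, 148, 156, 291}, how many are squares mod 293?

4

(16/293) = +1 → QR.
(84/293) = +1 → QR.
(148/293) = +1 → QR.
(156/293) = +1 → QR.
(291/293) = -1 → non-residue.
Total quadratic residues among the 5: 4.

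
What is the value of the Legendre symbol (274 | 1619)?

Pull out 2: since 1619 ≡ 3 (mod 8), (2/1619) = -1.
Reciprocity: 137 ≡ 1 and 1619 ≡ 3 (mod 4), so (137/1619) = +(1619/137).
Reduce top mod 137: now compute (112/137).
Pull out 2^4: since 137 ≡ 1 (mod 8), (2/137) = +1, so (2/137)^4 = +1.
Reciprocity: 7 ≡ 3 and 137 ≡ 1 (mod 4), so (7/137) = +(137/7).
Reduce top mod 7: now compute (4/7).
Pull out 2^2: since 7 ≡ 7 (mod 8), (2/7) = +1, so (2/7)^2 = +1.
Reached (1/7) = 1. Collecting the sign flips along the way, the symbol is -1.

-1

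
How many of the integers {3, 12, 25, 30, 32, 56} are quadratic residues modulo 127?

(3/127) = -1 → non-residue.
(12/127) = -1 → non-residue.
(25/127) = +1 → QR.
(30/127) = +1 → QR.
(32/127) = +1 → QR.
(56/127) = -1 → non-residue.
Total quadratic residues among the 6: 3.

3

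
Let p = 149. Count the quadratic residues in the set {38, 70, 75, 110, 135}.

1

(38/149) = -1 → non-residue.
(70/149) = -1 → non-residue.
(75/149) = -1 → non-residue.
(110/149) = +1 → QR.
(135/149) = -1 → non-residue.
Total quadratic residues among the 5: 1.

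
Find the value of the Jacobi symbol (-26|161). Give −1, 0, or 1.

-1

First reduce: -26 ≡ 135 (mod 161).
Reciprocity: 135 ≡ 3 and 161 ≡ 1 (mod 4), so (135/161) = +(161/135).
Reduce top mod 135: now compute (26/135).
Pull out 2: since 135 ≡ 7 (mod 8), (2/135) = +1.
Reciprocity: 13 ≡ 1 and 135 ≡ 3 (mod 4), so (13/135) = +(135/13).
Reduce top mod 13: now compute (5/13).
Reciprocity: 5 ≡ 1 and 13 ≡ 1 (mod 4), so (5/13) = +(13/5).
Reduce top mod 5: now compute (3/5).
Reciprocity: 3 ≡ 3 and 5 ≡ 1 (mod 4), so (3/5) = +(5/3).
Reduce top mod 3: now compute (2/3).
Pull out 2: since 3 ≡ 3 (mod 8), (2/3) = -1.
Reached (1/3) = 1. Collecting the sign flips along the way, the symbol is -1.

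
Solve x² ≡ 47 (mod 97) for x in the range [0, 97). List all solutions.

97 ≡ 1 (mod 4), so we find a root by search.
Trying successive values, 12² = 144 ≡ 47 (mod 97). The other root is 97 − 12 = 85.

12, 85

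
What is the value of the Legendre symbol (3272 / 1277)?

-1

First reduce: 3272 ≡ 718 (mod 1277).
Pull out 2: since 1277 ≡ 5 (mod 8), (2/1277) = -1.
Reciprocity: 359 ≡ 3 and 1277 ≡ 1 (mod 4), so (359/1277) = +(1277/359).
Reduce top mod 359: now compute (200/359).
Pull out 2^3: since 359 ≡ 7 (mod 8), (2/359) = +1, so (2/359)^3 = +1.
Reciprocity: 25 ≡ 1 and 359 ≡ 3 (mod 4), so (25/359) = +(359/25).
Reduce top mod 25: now compute (9/25).
Reciprocity: 9 ≡ 1 and 25 ≡ 1 (mod 4), so (9/25) = +(25/9).
Reduce top mod 9: now compute (7/9).
Reciprocity: 7 ≡ 3 and 9 ≡ 1 (mod 4), so (7/9) = +(9/7).
Reduce top mod 7: now compute (2/7).
Pull out 2: since 7 ≡ 7 (mod 8), (2/7) = +1.
Reached (1/7) = 1. Collecting the sign flips along the way, the symbol is -1.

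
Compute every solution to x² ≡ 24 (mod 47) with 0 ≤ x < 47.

Since 47 ≡ 3 (mod 4), a square root of 24 is 24^((47+1)/4) = 24^12 mod 47.
Repeated squaring: 24^2≡12, 24^4≡3, 24^8≡9 (mod 47).
24^12 = 24^(8+4) ≡ 27 (mod 47).
Check: 27² = 729 ≡ 24 (mod 47). The two roots are 20 and 27.

20, 27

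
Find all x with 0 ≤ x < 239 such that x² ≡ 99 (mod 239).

92, 147

Since 239 ≡ 3 (mod 4), a square root of 99 is 99^((239+1)/4) = 99^60 mod 239.
Repeated squaring: 99^2≡2, 99^4≡4, 99^8≡16, 99^16≡17, 99^32≡50 (mod 239).
99^60 = 99^(32+16+8+4) ≡ 147 (mod 239).
Check: 147² = 21609 ≡ 99 (mod 239). The two roots are 92 and 147.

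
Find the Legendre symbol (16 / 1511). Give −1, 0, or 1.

1

Pull out 2^4: since 1511 ≡ 7 (mod 8), (2/1511) = +1, so (2/1511)^4 = +1.
Reached (1/1511) = 1. Collecting the sign flips along the way, the symbol is +1.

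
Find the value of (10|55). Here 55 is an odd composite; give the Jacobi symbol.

0

Pull out 2: since 55 ≡ 7 (mod 8), (2/55) = +1.
Reciprocity: 5 ≡ 1 and 55 ≡ 3 (mod 4), so (5/55) = +(55/5).
Reduce top mod 5: now compute (0/5).
Top reduces to 0: gcd > 1, so the symbol is 0.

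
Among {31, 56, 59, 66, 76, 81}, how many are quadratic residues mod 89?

1

(31/89) = -1 → non-residue.
(56/89) = -1 → non-residue.
(59/89) = -1 → non-residue.
(66/89) = -1 → non-residue.
(76/89) = -1 → non-residue.
(81/89) = +1 → QR.
Total quadratic residues among the 6: 1.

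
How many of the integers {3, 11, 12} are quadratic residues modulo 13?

(3/13) = +1 → QR.
(11/13) = -1 → non-residue.
(12/13) = +1 → QR.
Total quadratic residues among the 3: 2.

2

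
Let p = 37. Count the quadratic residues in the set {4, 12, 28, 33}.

(4/37) = +1 → QR.
(12/37) = +1 → QR.
(28/37) = +1 → QR.
(33/37) = +1 → QR.
Total quadratic residues among the 4: 4.

4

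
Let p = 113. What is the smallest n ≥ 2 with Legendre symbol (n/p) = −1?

3

(2/113) = +1, so 2 is a residue.
(3/113) = −1, so 3 is the smallest positive non-residue mod 113.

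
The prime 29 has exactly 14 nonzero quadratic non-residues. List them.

Square k = 1,…,14 (k and 29−k give the same square):
1²=1, 2²=4, 3²=9, 4²=16, 5²=25, 6²≡7, 7²≡20, 8²≡6, 9²≡23, 10²≡13, 11²≡5, 12²≡28, 13²≡24, 14²≡22 (mod 29).
The residues are {1, 4, 5, 6, 7, 9, 13, 16, 20, 22, 23, 24, 25, 28}; the non-residues are the remaining 14 nonzero classes.

2,3,8,10,11,12,14,15,17,18,19,21,26,27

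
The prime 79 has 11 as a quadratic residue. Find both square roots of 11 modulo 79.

13, 66

Since 79 ≡ 3 (mod 4), a square root of 11 is 11^((79+1)/4) = 11^20 mod 79.
Repeated squaring: 11^2≡42, 11^4≡26, 11^8≡44, 11^16≡40 (mod 79).
11^20 = 11^(16+4) ≡ 13 (mod 79).
Check: 13² = 169 ≡ 11 (mod 79). The two roots are 13 and 66.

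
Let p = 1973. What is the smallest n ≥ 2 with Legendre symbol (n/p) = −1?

(2/1973) = −1, so 2 is the smallest positive non-residue mod 1973.

2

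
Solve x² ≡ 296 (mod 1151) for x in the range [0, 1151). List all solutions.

Since 1151 ≡ 3 (mod 4), a square root of 296 is 296^((1151+1)/4) = 296^288 mod 1151.
Repeated squaring: 296^2≡140, 296^4≡33, 296^8≡1089, 296^16≡391, 296^32≡949, 296^64≡519, 296^128≡27, 296^256≡729 (mod 1151).
296^288 = 296^(256+32) ≡ 70 (mod 1151).
Check: 70² = 4900 ≡ 296 (mod 1151). The two roots are 70 and 1081.

70, 1081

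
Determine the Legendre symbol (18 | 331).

Pull out 2: since 331 ≡ 3 (mod 8), (2/331) = -1.
Reciprocity: 9 ≡ 1 and 331 ≡ 3 (mod 4), so (9/331) = +(331/9).
Reduce top mod 9: now compute (7/9).
Reciprocity: 7 ≡ 3 and 9 ≡ 1 (mod 4), so (7/9) = +(9/7).
Reduce top mod 7: now compute (2/7).
Pull out 2: since 7 ≡ 7 (mod 8), (2/7) = +1.
Reached (1/7) = 1. Collecting the sign flips along the way, the symbol is -1.

-1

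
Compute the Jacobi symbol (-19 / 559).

-1

First reduce: -19 ≡ 540 (mod 559).
Pull out 2^2: since 559 ≡ 7 (mod 8), (2/559) = +1, so (2/559)^2 = +1.
Reciprocity: 135 ≡ 3 and 559 ≡ 3 (mod 4), so (135/559) = −(559/135).
Reduce top mod 135: now compute (19/135).
Reciprocity: 19 ≡ 3 and 135 ≡ 3 (mod 4), so (19/135) = −(135/19).
Reduce top mod 19: now compute (2/19).
Pull out 2: since 19 ≡ 3 (mod 8), (2/19) = -1.
Reached (1/19) = 1. Collecting the sign flips along the way, the symbol is -1.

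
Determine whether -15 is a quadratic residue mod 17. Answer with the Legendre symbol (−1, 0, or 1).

1

First reduce: -15 ≡ 2 (mod 17).
Pull out 2: since 17 ≡ 1 (mod 8), (2/17) = +1.
Reached (1/17) = 1. Collecting the sign flips along the way, the symbol is +1.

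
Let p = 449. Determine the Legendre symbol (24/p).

-1

Pull out 2^3: since 449 ≡ 1 (mod 8), (2/449) = +1, so (2/449)^3 = +1.
Reciprocity: 3 ≡ 3 and 449 ≡ 1 (mod 4), so (3/449) = +(449/3).
Reduce top mod 3: now compute (2/3).
Pull out 2: since 3 ≡ 3 (mod 8), (2/3) = -1.
Reached (1/3) = 1. Collecting the sign flips along the way, the symbol is -1.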